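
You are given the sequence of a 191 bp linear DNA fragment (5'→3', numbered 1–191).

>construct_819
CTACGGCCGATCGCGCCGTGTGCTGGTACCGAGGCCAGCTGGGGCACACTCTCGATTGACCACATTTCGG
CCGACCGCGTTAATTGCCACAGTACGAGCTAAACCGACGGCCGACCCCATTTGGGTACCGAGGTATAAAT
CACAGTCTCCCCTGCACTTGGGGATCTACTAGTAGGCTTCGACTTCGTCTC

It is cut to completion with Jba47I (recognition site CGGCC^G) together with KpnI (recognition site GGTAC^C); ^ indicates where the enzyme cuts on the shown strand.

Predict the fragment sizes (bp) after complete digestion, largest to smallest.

Jba47I sites (CGGCCG) start at positions 4, 68, 108.
Jba47I cuts after base 5 of each site (before the last base), so after positions 8, 72, 112.
KpnI sites (GGTACC) start at positions 25, 124.
KpnI cuts after base 5 of each site (before the last base), so after positions 29, 128.
Combined cut positions: 8, 29, 72, 112, 128.
Linear molecule, 5 cuts → 6 fragments:
  1–8 → 8 bp
  9–29 → 21 bp
  30–72 → 43 bp
  73–112 → 40 bp
  113–128 → 16 bp
  129–191 → 63 bp
Sorted largest to smallest: 63, 43, 40, 21, 16, 8 bp.

63, 43, 40, 21, 16, 8 bp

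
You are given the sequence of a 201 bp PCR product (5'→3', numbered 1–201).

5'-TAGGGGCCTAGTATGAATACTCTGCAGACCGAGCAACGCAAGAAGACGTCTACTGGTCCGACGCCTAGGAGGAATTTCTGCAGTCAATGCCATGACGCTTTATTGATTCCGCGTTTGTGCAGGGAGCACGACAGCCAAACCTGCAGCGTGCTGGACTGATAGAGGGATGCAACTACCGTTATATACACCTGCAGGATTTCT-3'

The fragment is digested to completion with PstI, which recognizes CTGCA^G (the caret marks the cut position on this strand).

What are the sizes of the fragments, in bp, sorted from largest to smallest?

63, 56, 48, 26, 8 bp

PstI sites (CTGCAG) start at positions 22, 78, 141, 189.
PstI cuts after base 5 of each site (before the last base), so after positions 26, 82, 145, 193.
Linear molecule, 4 cuts → 5 fragments:
  1–26 → 26 bp
  27–82 → 56 bp
  83–145 → 63 bp
  146–193 → 48 bp
  194–201 → 8 bp
Sorted largest to smallest: 63, 56, 48, 26, 8 bp.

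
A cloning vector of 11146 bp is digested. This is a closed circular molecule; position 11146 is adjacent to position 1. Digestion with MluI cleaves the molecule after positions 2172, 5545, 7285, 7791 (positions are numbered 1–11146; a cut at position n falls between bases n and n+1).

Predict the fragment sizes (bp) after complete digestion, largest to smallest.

5527, 3373, 1740, 506 bp

Circular molecule, 4 cuts → 4 fragments:
  5545 − 2172 = 3373 bp
  7285 − 5545 = 1740 bp
  7791 − 7285 = 506 bp
  wrap: 11146 − 7791 + 2172 = 5527 bp
Sorted largest to smallest: 5527, 3373, 1740, 506 bp.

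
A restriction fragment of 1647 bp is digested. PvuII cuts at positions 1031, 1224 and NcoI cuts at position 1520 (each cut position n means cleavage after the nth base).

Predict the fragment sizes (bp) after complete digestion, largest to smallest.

Combined cut positions (sorted): 1031, 1224, 1520.
Linear molecule, 3 cuts → 4 fragments:
  1031 − 0 = 1031 bp
  1224 − 1031 = 193 bp
  1520 − 1224 = 296 bp
  1647 − 1520 = 127 bp
Sorted largest to smallest: 1031, 296, 193, 127 bp.

1031, 296, 193, 127 bp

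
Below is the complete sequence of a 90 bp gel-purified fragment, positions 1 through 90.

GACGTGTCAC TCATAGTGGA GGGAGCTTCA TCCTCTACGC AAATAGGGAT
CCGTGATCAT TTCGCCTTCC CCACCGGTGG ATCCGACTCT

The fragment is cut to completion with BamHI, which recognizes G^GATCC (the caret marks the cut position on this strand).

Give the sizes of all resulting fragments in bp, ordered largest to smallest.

47, 32, 11 bp

BamHI sites (GGATCC) start at positions 47, 79.
BamHI cuts after the first base of each site, so after positions 47, 79.
Linear molecule, 2 cuts → 3 fragments:
  1–47 → 47 bp
  48–79 → 32 bp
  80–90 → 11 bp
Sorted largest to smallest: 47, 32, 11 bp.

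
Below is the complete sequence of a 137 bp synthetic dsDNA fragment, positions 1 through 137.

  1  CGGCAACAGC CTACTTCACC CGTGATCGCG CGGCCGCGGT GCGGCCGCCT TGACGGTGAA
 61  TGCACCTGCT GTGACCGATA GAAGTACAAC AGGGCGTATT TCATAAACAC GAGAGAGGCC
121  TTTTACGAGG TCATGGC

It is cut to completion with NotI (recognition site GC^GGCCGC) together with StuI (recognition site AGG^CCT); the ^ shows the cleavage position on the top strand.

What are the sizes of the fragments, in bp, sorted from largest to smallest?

76, 31, 19, 11 bp

NotI sites (GCGGCCGC) start at positions 30, 41.
NotI cuts after base 2 of each site, so after positions 31, 42.
The StuI site (AGGCCT) starts at position 116.
StuI cuts after base 3 of each site, so after position 118.
Combined cut positions: 31, 42, 118.
Linear molecule, 3 cuts → 4 fragments:
  1–31 → 31 bp
  32–42 → 11 bp
  43–118 → 76 bp
  119–137 → 19 bp
Sorted largest to smallest: 76, 31, 19, 11 bp.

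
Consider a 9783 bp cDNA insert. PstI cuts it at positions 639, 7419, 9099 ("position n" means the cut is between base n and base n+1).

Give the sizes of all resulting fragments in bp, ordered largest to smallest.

6780, 1680, 684, 639 bp

Linear molecule, 3 cuts → 4 fragments:
  639 − 0 = 639 bp
  7419 − 639 = 6780 bp
  9099 − 7419 = 1680 bp
  9783 − 9099 = 684 bp
Sorted largest to smallest: 6780, 1680, 684, 639 bp.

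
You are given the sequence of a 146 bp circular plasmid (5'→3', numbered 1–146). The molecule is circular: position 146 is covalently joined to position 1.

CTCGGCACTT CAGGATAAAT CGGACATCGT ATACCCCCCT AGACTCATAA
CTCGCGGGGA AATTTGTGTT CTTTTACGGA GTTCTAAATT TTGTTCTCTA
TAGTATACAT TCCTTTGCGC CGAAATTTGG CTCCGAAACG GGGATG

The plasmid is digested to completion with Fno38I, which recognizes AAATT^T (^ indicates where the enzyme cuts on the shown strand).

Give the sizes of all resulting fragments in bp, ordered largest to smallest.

83, 37, 26 bp

Fno38I sites (AAATTT) start at positions 60, 86, 123.
Fno38I cuts after base 5 of each site (before the last base), so after positions 64, 90, 127.
Circular molecule, 3 cuts → 3 fragments:
  65–90 → 26 bp
  91–127 → 37 bp
  128–146 then 1–64 → 19 + 64 = 83 bp
Sorted largest to smallest: 83, 37, 26 bp.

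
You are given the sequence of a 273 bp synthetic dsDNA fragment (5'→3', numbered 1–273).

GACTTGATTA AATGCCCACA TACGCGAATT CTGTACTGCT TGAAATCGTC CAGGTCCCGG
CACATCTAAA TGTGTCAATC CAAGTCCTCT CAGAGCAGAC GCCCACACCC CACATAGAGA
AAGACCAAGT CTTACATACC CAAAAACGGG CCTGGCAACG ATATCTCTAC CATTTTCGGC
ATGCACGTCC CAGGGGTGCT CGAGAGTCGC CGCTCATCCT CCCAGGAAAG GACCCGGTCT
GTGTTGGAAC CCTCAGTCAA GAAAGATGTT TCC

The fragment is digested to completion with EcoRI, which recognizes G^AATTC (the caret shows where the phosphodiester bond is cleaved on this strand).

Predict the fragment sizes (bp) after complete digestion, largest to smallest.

The EcoRI site (GAATTC) starts at position 26.
EcoRI cuts after the first base of each site, so after position 26.
Linear molecule, 1 cut → 2 fragments:
  1–26 → 26 bp
  27–273 → 247 bp
Sorted largest to smallest: 247, 26 bp.

247, 26 bp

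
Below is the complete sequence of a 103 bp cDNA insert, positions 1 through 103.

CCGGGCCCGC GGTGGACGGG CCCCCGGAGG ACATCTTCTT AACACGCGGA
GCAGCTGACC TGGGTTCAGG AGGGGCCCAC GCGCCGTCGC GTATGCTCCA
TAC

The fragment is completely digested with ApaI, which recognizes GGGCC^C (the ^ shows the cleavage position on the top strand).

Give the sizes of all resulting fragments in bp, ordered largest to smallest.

55, 26, 15, 7 bp

ApaI sites (GGGCCC) start at positions 3, 18, 73.
ApaI cuts after base 5 of each site (before the last base), so after positions 7, 22, 77.
Linear molecule, 3 cuts → 4 fragments:
  1–7 → 7 bp
  8–22 → 15 bp
  23–77 → 55 bp
  78–103 → 26 bp
Sorted largest to smallest: 55, 26, 15, 7 bp.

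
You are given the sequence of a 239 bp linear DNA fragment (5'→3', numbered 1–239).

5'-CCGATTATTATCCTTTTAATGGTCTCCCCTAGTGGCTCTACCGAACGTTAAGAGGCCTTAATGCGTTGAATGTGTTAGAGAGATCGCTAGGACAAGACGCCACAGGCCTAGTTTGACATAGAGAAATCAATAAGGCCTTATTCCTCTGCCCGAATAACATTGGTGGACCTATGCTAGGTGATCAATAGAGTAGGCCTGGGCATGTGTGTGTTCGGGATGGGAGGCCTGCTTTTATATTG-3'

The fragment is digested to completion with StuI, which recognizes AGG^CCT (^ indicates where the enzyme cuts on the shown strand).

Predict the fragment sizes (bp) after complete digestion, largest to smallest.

StuI sites (AGGCCT) start at positions 53, 104, 133, 192, 222.
StuI cuts after base 3 of each site, so after positions 55, 106, 135, 194, 224.
Linear molecule, 5 cuts → 6 fragments:
  1–55 → 55 bp
  56–106 → 51 bp
  107–135 → 29 bp
  136–194 → 59 bp
  195–224 → 30 bp
  225–239 → 15 bp
Sorted largest to smallest: 59, 55, 51, 30, 29, 15 bp.

59, 55, 51, 30, 29, 15 bp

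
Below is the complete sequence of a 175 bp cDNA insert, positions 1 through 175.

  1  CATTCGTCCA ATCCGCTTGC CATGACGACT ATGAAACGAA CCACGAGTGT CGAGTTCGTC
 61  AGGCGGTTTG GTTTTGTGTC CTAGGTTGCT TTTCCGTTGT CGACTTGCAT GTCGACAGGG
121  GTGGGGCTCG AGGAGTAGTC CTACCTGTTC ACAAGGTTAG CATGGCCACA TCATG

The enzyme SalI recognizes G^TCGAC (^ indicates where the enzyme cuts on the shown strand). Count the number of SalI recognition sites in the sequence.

GTCGAC occurs starting at positions 99, 111.
SalI cuts at 2 sites.

2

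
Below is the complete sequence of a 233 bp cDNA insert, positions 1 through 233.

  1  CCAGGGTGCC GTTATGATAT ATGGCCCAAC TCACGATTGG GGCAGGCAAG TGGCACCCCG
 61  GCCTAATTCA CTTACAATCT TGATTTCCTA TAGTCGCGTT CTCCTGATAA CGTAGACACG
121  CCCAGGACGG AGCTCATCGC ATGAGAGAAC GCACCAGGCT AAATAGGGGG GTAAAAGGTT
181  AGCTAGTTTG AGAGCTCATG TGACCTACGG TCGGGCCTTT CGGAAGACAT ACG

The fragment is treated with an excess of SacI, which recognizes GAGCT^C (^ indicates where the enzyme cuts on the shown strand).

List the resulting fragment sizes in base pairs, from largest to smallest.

SacI sites (GAGCTC) start at positions 130, 192.
SacI cuts after base 5 of each site (before the last base), so after positions 134, 196.
Linear molecule, 2 cuts → 3 fragments:
  1–134 → 134 bp
  135–196 → 62 bp
  197–233 → 37 bp
Sorted largest to smallest: 134, 62, 37 bp.

134, 62, 37 bp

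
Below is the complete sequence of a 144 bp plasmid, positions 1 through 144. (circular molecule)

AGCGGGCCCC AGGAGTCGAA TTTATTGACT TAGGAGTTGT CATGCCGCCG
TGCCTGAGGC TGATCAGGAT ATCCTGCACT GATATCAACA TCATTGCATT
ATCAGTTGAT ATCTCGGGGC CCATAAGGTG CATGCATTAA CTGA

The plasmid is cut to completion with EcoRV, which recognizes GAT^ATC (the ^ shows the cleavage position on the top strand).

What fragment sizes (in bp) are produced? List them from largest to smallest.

104, 27, 13 bp

EcoRV sites (GATATC) start at positions 68, 81, 108.
EcoRV cuts after base 3 of each site, so after positions 70, 83, 110.
Circular molecule, 3 cuts → 3 fragments:
  71–83 → 13 bp
  84–110 → 27 bp
  111–144 then 1–70 → 34 + 70 = 104 bp
Sorted largest to smallest: 104, 27, 13 bp.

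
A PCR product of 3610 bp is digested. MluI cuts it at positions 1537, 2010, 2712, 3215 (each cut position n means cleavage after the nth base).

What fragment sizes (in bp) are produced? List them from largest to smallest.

Linear molecule, 4 cuts → 5 fragments:
  1537 − 0 = 1537 bp
  2010 − 1537 = 473 bp
  2712 − 2010 = 702 bp
  3215 − 2712 = 503 bp
  3610 − 3215 = 395 bp
Sorted largest to smallest: 1537, 702, 503, 473, 395 bp.

1537, 702, 503, 473, 395 bp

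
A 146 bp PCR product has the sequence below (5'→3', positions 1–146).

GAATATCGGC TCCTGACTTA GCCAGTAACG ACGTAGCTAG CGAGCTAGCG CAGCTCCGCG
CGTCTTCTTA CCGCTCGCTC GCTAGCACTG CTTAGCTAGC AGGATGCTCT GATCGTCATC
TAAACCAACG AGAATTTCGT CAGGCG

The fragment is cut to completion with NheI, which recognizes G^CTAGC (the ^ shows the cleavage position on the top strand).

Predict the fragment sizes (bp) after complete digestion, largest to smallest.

51, 37, 36, 14, 8 bp

NheI sites (GCTAGC) start at positions 36, 44, 81, 95.
NheI cuts after the first base of each site, so after positions 36, 44, 81, 95.
Linear molecule, 4 cuts → 5 fragments:
  1–36 → 36 bp
  37–44 → 8 bp
  45–81 → 37 bp
  82–95 → 14 bp
  96–146 → 51 bp
Sorted largest to smallest: 51, 37, 36, 14, 8 bp.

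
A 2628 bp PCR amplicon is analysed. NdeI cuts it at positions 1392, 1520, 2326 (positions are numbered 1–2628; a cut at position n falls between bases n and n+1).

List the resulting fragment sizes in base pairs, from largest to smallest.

1392, 806, 302, 128 bp

Linear molecule, 3 cuts → 4 fragments:
  1392 − 0 = 1392 bp
  1520 − 1392 = 128 bp
  2326 − 1520 = 806 bp
  2628 − 2326 = 302 bp
Sorted largest to smallest: 1392, 806, 302, 128 bp.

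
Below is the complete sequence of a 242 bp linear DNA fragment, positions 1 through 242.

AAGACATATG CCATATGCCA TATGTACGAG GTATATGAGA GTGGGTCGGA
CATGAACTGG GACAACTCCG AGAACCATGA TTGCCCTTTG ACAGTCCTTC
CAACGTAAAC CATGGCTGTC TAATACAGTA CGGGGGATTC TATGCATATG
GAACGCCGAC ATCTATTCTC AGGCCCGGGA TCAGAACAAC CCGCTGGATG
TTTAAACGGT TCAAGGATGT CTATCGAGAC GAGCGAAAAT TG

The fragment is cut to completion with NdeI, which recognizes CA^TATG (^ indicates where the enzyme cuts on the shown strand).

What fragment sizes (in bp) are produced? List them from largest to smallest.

NdeI sites (CATATG) start at positions 5, 12, 19, 145.
NdeI cuts after base 2 of each site, so after positions 6, 13, 20, 146.
Linear molecule, 4 cuts → 5 fragments:
  1–6 → 6 bp
  7–13 → 7 bp
  14–20 → 7 bp
  21–146 → 126 bp
  147–242 → 96 bp
Sorted largest to smallest: 126, 96, 7, 7, 6 bp.

126, 96, 7, 7, 6 bp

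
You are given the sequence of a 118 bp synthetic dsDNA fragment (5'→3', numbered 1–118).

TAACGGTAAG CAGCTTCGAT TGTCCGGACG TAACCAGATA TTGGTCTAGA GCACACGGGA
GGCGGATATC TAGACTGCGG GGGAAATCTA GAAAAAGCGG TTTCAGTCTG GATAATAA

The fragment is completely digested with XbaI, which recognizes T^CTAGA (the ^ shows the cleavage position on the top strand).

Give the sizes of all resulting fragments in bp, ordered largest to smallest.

XbaI sites (TCTAGA) start at positions 45, 69, 87.
XbaI cuts after the first base of each site, so after positions 45, 69, 87.
Linear molecule, 3 cuts → 4 fragments:
  1–45 → 45 bp
  46–69 → 24 bp
  70–87 → 18 bp
  88–118 → 31 bp
Sorted largest to smallest: 45, 31, 24, 18 bp.

45, 31, 24, 18 bp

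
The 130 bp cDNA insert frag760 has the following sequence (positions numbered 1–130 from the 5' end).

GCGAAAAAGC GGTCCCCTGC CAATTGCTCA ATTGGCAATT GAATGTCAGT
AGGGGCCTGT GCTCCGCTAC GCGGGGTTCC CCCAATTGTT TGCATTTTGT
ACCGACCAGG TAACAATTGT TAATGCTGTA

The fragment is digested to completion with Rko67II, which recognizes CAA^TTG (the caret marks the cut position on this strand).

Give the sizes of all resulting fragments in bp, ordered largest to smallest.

Rko67II sites (CAATTG) start at positions 21, 29, 36, 83, 114.
Rko67II cuts after base 3 of each site, so after positions 23, 31, 38, 85, 116.
Linear molecule, 5 cuts → 6 fragments:
  1–23 → 23 bp
  24–31 → 8 bp
  32–38 → 7 bp
  39–85 → 47 bp
  86–116 → 31 bp
  117–130 → 14 bp
Sorted largest to smallest: 47, 31, 23, 14, 8, 7 bp.

47, 31, 23, 14, 8, 7 bp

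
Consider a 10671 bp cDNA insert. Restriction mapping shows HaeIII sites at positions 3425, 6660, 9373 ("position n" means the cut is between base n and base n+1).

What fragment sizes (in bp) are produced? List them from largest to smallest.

3425, 3235, 2713, 1298 bp

Linear molecule, 3 cuts → 4 fragments:
  3425 − 0 = 3425 bp
  6660 − 3425 = 3235 bp
  9373 − 6660 = 2713 bp
  10671 − 9373 = 1298 bp
Sorted largest to smallest: 3425, 3235, 2713, 1298 bp.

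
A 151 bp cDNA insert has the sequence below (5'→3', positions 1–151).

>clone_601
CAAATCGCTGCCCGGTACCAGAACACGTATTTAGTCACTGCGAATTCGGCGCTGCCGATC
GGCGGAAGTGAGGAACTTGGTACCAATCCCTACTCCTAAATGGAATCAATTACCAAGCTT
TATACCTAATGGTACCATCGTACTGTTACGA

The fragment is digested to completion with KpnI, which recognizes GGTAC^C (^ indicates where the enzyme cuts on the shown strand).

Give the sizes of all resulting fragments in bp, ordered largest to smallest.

65, 52, 18, 16 bp

KpnI sites (GGTACC) start at positions 14, 79, 131.
KpnI cuts after base 5 of each site (before the last base), so after positions 18, 83, 135.
Linear molecule, 3 cuts → 4 fragments:
  1–18 → 18 bp
  19–83 → 65 bp
  84–135 → 52 bp
  136–151 → 16 bp
Sorted largest to smallest: 65, 52, 18, 16 bp.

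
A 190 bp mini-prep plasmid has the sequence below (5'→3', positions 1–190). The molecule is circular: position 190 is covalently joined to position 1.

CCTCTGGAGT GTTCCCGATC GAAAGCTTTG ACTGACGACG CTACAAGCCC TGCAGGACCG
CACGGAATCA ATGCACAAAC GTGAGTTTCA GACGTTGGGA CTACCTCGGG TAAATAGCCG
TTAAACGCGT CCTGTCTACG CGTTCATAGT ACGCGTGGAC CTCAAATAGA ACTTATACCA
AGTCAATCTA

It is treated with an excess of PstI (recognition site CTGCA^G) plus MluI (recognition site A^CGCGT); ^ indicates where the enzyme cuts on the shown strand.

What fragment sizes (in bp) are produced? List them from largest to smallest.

93, 71, 13, 13 bp

The PstI site (CTGCAG) starts at position 50.
PstI cuts after base 5 of each site (before the last base), so after position 54.
MluI sites (ACGCGT) start at positions 125, 138, 151.
MluI cuts after the first base of each site, so after positions 125, 138, 151.
Combined cut positions: 54, 125, 138, 151.
Circular molecule, 4 cuts → 4 fragments:
  55–125 → 71 bp
  126–138 → 13 bp
  139–151 → 13 bp
  152–190 then 1–54 → 39 + 54 = 93 bp
Sorted largest to smallest: 93, 71, 13, 13 bp.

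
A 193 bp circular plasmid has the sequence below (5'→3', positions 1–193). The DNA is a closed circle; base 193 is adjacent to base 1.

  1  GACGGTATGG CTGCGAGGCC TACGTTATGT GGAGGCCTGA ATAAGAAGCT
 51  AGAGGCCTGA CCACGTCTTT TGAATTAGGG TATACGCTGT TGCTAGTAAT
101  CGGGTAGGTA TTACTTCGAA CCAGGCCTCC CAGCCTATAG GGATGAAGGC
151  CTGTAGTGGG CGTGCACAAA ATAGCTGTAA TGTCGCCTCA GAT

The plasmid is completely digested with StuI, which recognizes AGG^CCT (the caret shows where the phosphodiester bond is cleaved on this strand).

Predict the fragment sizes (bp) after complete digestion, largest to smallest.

StuI sites (AGGCCT) start at positions 16, 33, 53, 123, 147.
StuI cuts after base 3 of each site, so after positions 18, 35, 55, 125, 149.
Circular molecule, 5 cuts → 5 fragments:
  19–35 → 17 bp
  36–55 → 20 bp
  56–125 → 70 bp
  126–149 → 24 bp
  150–193 then 1–18 → 44 + 18 = 62 bp
Sorted largest to smallest: 70, 62, 24, 20, 17 bp.

70, 62, 24, 20, 17 bp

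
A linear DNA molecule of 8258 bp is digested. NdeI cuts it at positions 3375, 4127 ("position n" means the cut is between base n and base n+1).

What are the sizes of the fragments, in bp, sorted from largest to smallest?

4131, 3375, 752 bp

Linear molecule, 2 cuts → 3 fragments:
  3375 − 0 = 3375 bp
  4127 − 3375 = 752 bp
  8258 − 4127 = 4131 bp
Sorted largest to smallest: 4131, 3375, 752 bp.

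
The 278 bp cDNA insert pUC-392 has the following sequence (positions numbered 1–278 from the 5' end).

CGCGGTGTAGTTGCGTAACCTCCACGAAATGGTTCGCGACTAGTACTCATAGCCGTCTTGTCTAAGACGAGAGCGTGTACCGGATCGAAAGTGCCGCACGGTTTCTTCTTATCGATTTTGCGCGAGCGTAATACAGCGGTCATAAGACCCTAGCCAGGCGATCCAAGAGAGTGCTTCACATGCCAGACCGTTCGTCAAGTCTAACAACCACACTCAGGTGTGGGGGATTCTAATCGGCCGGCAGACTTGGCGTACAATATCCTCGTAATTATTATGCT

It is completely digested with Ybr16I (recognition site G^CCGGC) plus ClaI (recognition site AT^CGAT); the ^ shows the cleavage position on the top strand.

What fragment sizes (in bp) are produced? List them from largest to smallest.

The Ybr16I site (GCCGGC) starts at position 237.
Ybr16I cuts after the first base of each site, so after position 237.
The ClaI site (ATCGAT) starts at position 111.
ClaI cuts after base 2 of each site, so after position 112.
Combined cut positions: 112, 237.
Linear molecule, 2 cuts → 3 fragments:
  1–112 → 112 bp
  113–237 → 125 bp
  238–278 → 41 bp
Sorted largest to smallest: 125, 112, 41 bp.

125, 112, 41 bp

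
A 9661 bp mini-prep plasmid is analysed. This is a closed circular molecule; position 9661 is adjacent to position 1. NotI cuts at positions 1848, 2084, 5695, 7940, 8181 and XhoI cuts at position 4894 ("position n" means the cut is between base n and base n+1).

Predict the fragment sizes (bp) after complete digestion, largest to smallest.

3328, 2810, 2245, 801, 241, 236 bp

Combined cut positions (sorted): 1848, 2084, 4894, 5695, 7940, 8181.
Circular molecule, 6 cuts → 6 fragments:
  2084 − 1848 = 236 bp
  4894 − 2084 = 2810 bp
  5695 − 4894 = 801 bp
  7940 − 5695 = 2245 bp
  8181 − 7940 = 241 bp
  wrap: 9661 − 8181 + 1848 = 3328 bp
Sorted largest to smallest: 3328, 2810, 2245, 801, 241, 236 bp.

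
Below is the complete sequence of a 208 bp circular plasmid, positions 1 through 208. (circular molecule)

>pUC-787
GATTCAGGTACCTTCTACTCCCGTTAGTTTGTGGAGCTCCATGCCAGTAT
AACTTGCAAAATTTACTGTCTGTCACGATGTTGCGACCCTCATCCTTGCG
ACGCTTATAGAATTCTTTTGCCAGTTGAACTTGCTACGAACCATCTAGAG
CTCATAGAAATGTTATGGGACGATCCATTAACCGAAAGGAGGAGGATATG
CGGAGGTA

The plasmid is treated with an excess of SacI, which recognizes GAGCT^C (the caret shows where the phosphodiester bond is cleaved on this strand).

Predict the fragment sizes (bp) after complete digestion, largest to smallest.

SacI sites (GAGCTC) start at positions 34, 148.
SacI cuts after base 5 of each site (before the last base), so after positions 38, 152.
Circular molecule, 2 cuts → 2 fragments:
  39–152 → 114 bp
  153–208 then 1–38 → 56 + 38 = 94 bp
Sorted largest to smallest: 114, 94 bp.

114, 94 bp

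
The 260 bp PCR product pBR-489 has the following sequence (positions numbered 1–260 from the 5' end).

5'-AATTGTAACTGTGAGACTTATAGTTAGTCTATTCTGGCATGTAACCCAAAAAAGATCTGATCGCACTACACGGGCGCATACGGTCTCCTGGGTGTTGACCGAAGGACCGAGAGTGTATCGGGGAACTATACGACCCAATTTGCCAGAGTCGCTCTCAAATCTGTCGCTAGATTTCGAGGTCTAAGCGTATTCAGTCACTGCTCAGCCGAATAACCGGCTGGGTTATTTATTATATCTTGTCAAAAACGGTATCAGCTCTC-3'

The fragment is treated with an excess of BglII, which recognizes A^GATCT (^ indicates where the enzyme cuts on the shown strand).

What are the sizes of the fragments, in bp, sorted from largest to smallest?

207, 53 bp

The BglII site (AGATCT) starts at position 53.
BglII cuts after the first base of each site, so after position 53.
Linear molecule, 1 cut → 2 fragments:
  1–53 → 53 bp
  54–260 → 207 bp
Sorted largest to smallest: 207, 53 bp.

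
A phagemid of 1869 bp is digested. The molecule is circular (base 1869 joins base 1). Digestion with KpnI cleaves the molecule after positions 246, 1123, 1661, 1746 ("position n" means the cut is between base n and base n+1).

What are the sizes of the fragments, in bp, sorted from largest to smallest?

877, 538, 369, 85 bp

Circular molecule, 4 cuts → 4 fragments:
  1123 − 246 = 877 bp
  1661 − 1123 = 538 bp
  1746 − 1661 = 85 bp
  wrap: 1869 − 1746 + 246 = 369 bp
Sorted largest to smallest: 877, 538, 369, 85 bp.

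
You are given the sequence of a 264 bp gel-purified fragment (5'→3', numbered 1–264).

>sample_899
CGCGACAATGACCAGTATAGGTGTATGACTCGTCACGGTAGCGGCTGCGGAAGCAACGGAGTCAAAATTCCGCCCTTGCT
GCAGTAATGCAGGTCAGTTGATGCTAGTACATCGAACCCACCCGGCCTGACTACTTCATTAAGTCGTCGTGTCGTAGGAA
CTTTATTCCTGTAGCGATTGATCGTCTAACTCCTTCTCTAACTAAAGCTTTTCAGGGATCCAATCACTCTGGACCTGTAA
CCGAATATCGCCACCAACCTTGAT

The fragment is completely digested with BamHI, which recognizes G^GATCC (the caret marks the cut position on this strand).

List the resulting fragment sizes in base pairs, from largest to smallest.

216, 48 bp

The BamHI site (GGATCC) starts at position 216.
BamHI cuts after the first base of each site, so after position 216.
Linear molecule, 1 cut → 2 fragments:
  1–216 → 216 bp
  217–264 → 48 bp
Sorted largest to smallest: 216, 48 bp.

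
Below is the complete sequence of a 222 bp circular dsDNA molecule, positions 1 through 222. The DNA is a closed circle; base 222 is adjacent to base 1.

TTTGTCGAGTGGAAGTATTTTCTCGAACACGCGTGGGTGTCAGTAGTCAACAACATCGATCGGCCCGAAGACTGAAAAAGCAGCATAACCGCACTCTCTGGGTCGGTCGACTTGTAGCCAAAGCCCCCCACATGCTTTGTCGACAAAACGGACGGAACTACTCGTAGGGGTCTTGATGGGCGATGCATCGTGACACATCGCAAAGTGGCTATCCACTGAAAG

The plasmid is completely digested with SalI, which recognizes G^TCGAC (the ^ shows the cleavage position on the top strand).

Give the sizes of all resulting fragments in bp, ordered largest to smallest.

SalI sites (GTCGAC) start at positions 106, 139.
SalI cuts after the first base of each site, so after positions 106, 139.
Circular molecule, 2 cuts → 2 fragments:
  107–139 → 33 bp
  140–222 then 1–106 → 83 + 106 = 189 bp
Sorted largest to smallest: 189, 33 bp.

189, 33 bp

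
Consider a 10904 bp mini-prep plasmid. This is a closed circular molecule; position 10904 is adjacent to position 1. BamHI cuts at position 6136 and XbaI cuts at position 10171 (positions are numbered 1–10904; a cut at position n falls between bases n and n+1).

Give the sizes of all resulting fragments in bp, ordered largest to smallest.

Combined cut positions (sorted): 6136, 10171.
Circular molecule, 2 cuts → 2 fragments:
  10171 − 6136 = 4035 bp
  wrap: 10904 − 10171 + 6136 = 6869 bp
Sorted largest to smallest: 6869, 4035 bp.

6869, 4035 bp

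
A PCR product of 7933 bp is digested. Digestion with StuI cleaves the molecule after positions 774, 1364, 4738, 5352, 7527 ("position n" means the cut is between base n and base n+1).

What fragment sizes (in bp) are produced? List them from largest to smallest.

Linear molecule, 5 cuts → 6 fragments:
  774 − 0 = 774 bp
  1364 − 774 = 590 bp
  4738 − 1364 = 3374 bp
  5352 − 4738 = 614 bp
  7527 − 5352 = 2175 bp
  7933 − 7527 = 406 bp
Sorted largest to smallest: 3374, 2175, 774, 614, 590, 406 bp.

3374, 2175, 774, 614, 590, 406 bp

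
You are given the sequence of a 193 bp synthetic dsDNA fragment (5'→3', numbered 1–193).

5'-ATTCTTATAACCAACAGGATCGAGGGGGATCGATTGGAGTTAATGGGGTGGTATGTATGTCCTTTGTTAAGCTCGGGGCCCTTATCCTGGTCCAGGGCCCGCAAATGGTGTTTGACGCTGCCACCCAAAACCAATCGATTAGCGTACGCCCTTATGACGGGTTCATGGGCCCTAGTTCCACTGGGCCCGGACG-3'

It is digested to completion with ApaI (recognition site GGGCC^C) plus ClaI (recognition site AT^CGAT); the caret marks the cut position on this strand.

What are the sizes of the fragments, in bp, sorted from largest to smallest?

ApaI sites (GGGCCC) start at positions 76, 95, 167, 183.
ApaI cuts after base 5 of each site (before the last base), so after positions 80, 99, 171, 187.
ClaI sites (ATCGAT) start at positions 29, 134.
ClaI cuts after base 2 of each site, so after positions 30, 135.
Combined cut positions: 30, 80, 99, 135, 171, 187.
Linear molecule, 6 cuts → 7 fragments:
  1–30 → 30 bp
  31–80 → 50 bp
  81–99 → 19 bp
  100–135 → 36 bp
  136–171 → 36 bp
  172–187 → 16 bp
  188–193 → 6 bp
Sorted largest to smallest: 50, 36, 36, 30, 19, 16, 6 bp.

50, 36, 36, 30, 19, 16, 6 bp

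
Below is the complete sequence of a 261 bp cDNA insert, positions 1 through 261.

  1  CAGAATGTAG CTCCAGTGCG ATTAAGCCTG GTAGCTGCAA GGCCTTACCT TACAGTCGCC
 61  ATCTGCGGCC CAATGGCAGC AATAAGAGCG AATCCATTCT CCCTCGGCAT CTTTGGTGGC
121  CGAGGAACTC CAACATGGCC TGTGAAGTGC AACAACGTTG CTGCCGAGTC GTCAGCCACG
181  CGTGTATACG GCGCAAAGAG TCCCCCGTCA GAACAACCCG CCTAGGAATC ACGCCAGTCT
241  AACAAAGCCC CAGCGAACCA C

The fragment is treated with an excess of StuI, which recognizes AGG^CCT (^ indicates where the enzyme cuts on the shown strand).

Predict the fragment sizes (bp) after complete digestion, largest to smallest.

219, 42 bp

The StuI site (AGGCCT) starts at position 40.
StuI cuts after base 3 of each site, so after position 42.
Linear molecule, 1 cut → 2 fragments:
  1–42 → 42 bp
  43–261 → 219 bp
Sorted largest to smallest: 219, 42 bp.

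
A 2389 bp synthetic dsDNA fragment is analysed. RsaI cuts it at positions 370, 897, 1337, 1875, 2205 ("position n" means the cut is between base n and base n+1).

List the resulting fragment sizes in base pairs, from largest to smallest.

538, 527, 440, 370, 330, 184 bp

Linear molecule, 5 cuts → 6 fragments:
  370 − 0 = 370 bp
  897 − 370 = 527 bp
  1337 − 897 = 440 bp
  1875 − 1337 = 538 bp
  2205 − 1875 = 330 bp
  2389 − 2205 = 184 bp
Sorted largest to smallest: 538, 527, 440, 370, 330, 184 bp.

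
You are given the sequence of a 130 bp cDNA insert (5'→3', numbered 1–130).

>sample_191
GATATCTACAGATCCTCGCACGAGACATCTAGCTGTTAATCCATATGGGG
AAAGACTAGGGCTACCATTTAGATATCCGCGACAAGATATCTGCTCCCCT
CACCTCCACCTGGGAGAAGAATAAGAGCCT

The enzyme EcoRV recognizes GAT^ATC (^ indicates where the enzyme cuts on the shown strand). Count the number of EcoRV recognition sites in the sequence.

3

GATATC occurs starting at positions 1, 72, 86.
EcoRV cuts at 3 sites.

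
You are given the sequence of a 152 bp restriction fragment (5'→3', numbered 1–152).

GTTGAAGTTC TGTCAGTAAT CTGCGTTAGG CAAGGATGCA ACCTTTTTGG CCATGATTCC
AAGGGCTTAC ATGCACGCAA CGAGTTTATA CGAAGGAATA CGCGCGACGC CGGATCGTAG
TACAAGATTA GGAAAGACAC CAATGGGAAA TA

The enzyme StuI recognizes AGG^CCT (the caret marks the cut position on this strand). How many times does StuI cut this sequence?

No occurrence of AGGCCT is present in the sequence.
StuI does not cut: 0 sites.

0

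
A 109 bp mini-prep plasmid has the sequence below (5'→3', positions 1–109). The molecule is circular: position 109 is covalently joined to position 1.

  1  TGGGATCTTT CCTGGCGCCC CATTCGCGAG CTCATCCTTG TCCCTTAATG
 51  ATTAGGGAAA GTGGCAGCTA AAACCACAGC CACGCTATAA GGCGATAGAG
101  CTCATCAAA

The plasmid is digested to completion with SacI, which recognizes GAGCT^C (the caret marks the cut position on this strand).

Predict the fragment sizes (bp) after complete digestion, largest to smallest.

SacI sites (GAGCTC) start at positions 28, 98.
SacI cuts after base 5 of each site (before the last base), so after positions 32, 102.
Circular molecule, 2 cuts → 2 fragments:
  33–102 → 70 bp
  103–109 then 1–32 → 7 + 32 = 39 bp
Sorted largest to smallest: 70, 39 bp.

70, 39 bp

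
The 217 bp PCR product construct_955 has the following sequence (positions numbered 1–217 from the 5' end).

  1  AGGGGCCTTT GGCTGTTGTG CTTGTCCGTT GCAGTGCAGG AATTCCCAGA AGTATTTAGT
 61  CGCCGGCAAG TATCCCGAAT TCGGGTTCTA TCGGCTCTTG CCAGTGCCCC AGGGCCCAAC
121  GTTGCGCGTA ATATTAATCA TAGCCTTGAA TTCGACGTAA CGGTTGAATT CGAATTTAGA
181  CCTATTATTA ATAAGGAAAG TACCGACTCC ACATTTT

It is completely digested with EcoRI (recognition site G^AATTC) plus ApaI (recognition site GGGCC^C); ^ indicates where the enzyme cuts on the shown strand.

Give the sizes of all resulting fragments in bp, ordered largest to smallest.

EcoRI sites (GAATTC) start at positions 40, 77, 148, 166.
EcoRI cuts after the first base of each site, so after positions 40, 77, 148, 166.
The ApaI site (GGGCCC) starts at position 112.
ApaI cuts after base 5 of each site (before the last base), so after position 116.
Combined cut positions: 40, 77, 116, 148, 166.
Linear molecule, 5 cuts → 6 fragments:
  1–40 → 40 bp
  41–77 → 37 bp
  78–116 → 39 bp
  117–148 → 32 bp
  149–166 → 18 bp
  167–217 → 51 bp
Sorted largest to smallest: 51, 40, 39, 37, 32, 18 bp.

51, 40, 39, 37, 32, 18 bp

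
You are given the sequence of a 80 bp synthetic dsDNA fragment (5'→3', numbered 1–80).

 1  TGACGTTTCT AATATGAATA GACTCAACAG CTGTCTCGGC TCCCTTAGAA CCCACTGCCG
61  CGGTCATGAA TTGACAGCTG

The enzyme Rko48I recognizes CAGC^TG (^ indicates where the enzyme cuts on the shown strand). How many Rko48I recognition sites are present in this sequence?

2

CAGCTG occurs starting at positions 28, 75.
Rko48I cuts at 2 sites.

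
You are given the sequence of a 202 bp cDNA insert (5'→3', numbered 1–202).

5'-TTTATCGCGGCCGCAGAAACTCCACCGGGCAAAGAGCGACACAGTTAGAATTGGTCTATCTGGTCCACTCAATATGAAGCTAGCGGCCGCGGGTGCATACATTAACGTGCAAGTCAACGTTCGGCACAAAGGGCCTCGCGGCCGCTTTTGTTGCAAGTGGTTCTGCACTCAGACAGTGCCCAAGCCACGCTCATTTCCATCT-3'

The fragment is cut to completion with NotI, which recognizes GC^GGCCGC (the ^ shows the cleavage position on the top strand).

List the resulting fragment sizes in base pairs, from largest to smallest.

NotI sites (GCGGCCGC) start at positions 7, 83, 138.
NotI cuts after base 2 of each site, so after positions 8, 84, 139.
Linear molecule, 3 cuts → 4 fragments:
  1–8 → 8 bp
  9–84 → 76 bp
  85–139 → 55 bp
  140–202 → 63 bp
Sorted largest to smallest: 76, 63, 55, 8 bp.

76, 63, 55, 8 bp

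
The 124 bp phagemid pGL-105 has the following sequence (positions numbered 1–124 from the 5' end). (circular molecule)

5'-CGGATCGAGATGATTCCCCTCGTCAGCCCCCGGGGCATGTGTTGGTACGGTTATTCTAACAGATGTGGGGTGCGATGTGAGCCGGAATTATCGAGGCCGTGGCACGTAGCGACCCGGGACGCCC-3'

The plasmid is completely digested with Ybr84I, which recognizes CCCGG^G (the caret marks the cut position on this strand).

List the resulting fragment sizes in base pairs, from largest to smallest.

84, 40 bp

Ybr84I sites (CCCGGG) start at positions 29, 113.
Ybr84I cuts after base 5 of each site (before the last base), so after positions 33, 117.
Circular molecule, 2 cuts → 2 fragments:
  34–117 → 84 bp
  118–124 then 1–33 → 7 + 33 = 40 bp
Sorted largest to smallest: 84, 40 bp.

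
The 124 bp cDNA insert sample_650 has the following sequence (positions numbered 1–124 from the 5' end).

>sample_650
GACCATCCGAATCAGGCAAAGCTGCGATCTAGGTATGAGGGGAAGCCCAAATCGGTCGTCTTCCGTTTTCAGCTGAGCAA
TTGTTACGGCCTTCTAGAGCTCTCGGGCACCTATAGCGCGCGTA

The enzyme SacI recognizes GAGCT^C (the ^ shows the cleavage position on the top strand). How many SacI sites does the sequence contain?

1

GAGCTC occurs starting at position 97.
SacI cuts at 1 site.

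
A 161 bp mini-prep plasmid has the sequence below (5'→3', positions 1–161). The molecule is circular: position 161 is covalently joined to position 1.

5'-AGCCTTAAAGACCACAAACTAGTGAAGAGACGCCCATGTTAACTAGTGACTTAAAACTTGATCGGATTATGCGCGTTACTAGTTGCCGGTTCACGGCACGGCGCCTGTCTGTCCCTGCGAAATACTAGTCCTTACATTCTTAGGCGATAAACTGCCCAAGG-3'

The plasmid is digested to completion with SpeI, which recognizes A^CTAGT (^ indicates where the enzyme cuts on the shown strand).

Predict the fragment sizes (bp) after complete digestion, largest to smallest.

SpeI sites (ACTAGT) start at positions 18, 42, 78, 124.
SpeI cuts after the first base of each site, so after positions 18, 42, 78, 124.
Circular molecule, 4 cuts → 4 fragments:
  19–42 → 24 bp
  43–78 → 36 bp
  79–124 → 46 bp
  125–161 then 1–18 → 37 + 18 = 55 bp
Sorted largest to smallest: 55, 46, 36, 24 bp.

55, 46, 36, 24 bp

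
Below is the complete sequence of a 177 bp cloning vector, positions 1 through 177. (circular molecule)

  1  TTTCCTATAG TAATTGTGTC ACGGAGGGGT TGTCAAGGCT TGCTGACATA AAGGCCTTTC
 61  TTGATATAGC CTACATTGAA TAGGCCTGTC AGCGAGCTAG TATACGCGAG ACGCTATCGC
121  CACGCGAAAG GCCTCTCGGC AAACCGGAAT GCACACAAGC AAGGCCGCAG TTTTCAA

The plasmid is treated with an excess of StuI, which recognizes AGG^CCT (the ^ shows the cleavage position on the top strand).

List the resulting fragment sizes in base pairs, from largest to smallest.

100, 47, 30 bp

StuI sites (AGGCCT) start at positions 52, 82, 129.
StuI cuts after base 3 of each site, so after positions 54, 84, 131.
Circular molecule, 3 cuts → 3 fragments:
  55–84 → 30 bp
  85–131 → 47 bp
  132–177 then 1–54 → 46 + 54 = 100 bp
Sorted largest to smallest: 100, 47, 30 bp.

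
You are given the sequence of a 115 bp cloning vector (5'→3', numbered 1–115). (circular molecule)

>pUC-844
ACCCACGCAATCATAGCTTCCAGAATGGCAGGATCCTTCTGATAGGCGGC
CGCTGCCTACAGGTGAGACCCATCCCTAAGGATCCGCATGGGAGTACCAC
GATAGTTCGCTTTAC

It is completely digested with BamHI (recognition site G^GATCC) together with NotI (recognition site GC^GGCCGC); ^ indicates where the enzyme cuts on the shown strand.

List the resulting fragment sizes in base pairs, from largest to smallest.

BamHI sites (GGATCC) start at positions 31, 80.
BamHI cuts after the first base of each site, so after positions 31, 80.
The NotI site (GCGGCCGC) starts at position 46.
NotI cuts after base 2 of each site, so after position 47.
Combined cut positions: 31, 47, 80.
Circular molecule, 3 cuts → 3 fragments:
  32–47 → 16 bp
  48–80 → 33 bp
  81–115 then 1–31 → 35 + 31 = 66 bp
Sorted largest to smallest: 66, 33, 16 bp.

66, 33, 16 bp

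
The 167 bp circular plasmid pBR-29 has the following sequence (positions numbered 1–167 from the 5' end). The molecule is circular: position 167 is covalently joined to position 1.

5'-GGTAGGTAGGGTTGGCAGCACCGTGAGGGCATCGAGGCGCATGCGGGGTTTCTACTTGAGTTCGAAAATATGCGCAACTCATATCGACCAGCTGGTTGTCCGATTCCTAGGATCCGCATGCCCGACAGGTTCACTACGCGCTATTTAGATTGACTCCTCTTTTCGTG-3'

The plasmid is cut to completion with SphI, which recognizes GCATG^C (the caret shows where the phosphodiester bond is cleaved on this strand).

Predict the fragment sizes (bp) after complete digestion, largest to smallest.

SphI sites (GCATGC) start at positions 39, 116.
SphI cuts after base 5 of each site (before the last base), so after positions 43, 120.
Circular molecule, 2 cuts → 2 fragments:
  44–120 → 77 bp
  121–167 then 1–43 → 47 + 43 = 90 bp
Sorted largest to smallest: 90, 77 bp.

90, 77 bp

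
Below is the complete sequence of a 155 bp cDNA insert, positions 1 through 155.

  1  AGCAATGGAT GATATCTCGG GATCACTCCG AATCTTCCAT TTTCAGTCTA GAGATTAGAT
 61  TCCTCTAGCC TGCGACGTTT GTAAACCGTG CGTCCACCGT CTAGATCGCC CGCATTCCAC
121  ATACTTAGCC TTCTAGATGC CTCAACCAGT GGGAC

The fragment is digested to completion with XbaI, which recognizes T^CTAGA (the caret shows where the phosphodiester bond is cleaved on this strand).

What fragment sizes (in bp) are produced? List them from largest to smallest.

XbaI sites (TCTAGA) start at positions 47, 100, 132.
XbaI cuts after the first base of each site, so after positions 47, 100, 132.
Linear molecule, 3 cuts → 4 fragments:
  1–47 → 47 bp
  48–100 → 53 bp
  101–132 → 32 bp
  133–155 → 23 bp
Sorted largest to smallest: 53, 47, 32, 23 bp.

53, 47, 32, 23 bp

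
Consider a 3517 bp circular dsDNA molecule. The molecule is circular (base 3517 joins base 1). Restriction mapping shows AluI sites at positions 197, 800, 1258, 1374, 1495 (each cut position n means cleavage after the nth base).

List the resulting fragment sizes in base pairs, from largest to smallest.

Circular molecule, 5 cuts → 5 fragments:
  800 − 197 = 603 bp
  1258 − 800 = 458 bp
  1374 − 1258 = 116 bp
  1495 − 1374 = 121 bp
  wrap: 3517 − 1495 + 197 = 2219 bp
Sorted largest to smallest: 2219, 603, 458, 121, 116 bp.

2219, 603, 458, 121, 116 bp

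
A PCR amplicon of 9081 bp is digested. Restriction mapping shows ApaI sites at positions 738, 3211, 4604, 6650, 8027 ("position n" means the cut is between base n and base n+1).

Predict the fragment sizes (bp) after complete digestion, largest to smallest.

Linear molecule, 5 cuts → 6 fragments:
  738 − 0 = 738 bp
  3211 − 738 = 2473 bp
  4604 − 3211 = 1393 bp
  6650 − 4604 = 2046 bp
  8027 − 6650 = 1377 bp
  9081 − 8027 = 1054 bp
Sorted largest to smallest: 2473, 2046, 1393, 1377, 1054, 738 bp.

2473, 2046, 1393, 1377, 1054, 738 bp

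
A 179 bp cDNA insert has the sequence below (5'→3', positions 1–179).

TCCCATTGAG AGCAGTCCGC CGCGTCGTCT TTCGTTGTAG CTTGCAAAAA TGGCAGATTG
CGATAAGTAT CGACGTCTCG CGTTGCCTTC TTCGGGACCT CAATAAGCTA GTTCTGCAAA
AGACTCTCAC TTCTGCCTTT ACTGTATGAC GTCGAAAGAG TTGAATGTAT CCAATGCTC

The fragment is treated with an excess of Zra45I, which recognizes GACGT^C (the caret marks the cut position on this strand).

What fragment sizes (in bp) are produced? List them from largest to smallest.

Zra45I sites (GACGTC) start at positions 72, 148.
Zra45I cuts after base 5 of each site (before the last base), so after positions 76, 152.
Linear molecule, 2 cuts → 3 fragments:
  1–76 → 76 bp
  77–152 → 76 bp
  153–179 → 27 bp
Sorted largest to smallest: 76, 76, 27 bp.

76, 76, 27 bp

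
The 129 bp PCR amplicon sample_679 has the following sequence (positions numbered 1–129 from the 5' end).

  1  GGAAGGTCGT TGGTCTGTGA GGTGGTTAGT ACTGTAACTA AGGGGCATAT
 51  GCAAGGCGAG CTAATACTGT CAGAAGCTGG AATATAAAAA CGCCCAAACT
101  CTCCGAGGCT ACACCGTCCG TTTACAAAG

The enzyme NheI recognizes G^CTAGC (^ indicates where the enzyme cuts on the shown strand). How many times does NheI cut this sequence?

No occurrence of GCTAGC is present in the sequence.
NheI does not cut: 0 sites.

0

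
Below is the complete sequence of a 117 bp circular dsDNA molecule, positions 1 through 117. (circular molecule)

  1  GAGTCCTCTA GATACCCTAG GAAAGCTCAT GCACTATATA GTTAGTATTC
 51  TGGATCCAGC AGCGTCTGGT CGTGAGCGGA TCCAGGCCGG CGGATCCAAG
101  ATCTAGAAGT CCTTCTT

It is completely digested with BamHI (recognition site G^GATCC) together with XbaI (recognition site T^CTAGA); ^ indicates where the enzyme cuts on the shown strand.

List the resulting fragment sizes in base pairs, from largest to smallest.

45, 26, 22, 14, 10 bp

BamHI sites (GGATCC) start at positions 52, 78, 92.
BamHI cuts after the first base of each site, so after positions 52, 78, 92.
XbaI sites (TCTAGA) start at positions 7, 102.
XbaI cuts after the first base of each site, so after positions 7, 102.
Combined cut positions: 7, 52, 78, 92, 102.
Circular molecule, 5 cuts → 5 fragments:
  8–52 → 45 bp
  53–78 → 26 bp
  79–92 → 14 bp
  93–102 → 10 bp
  103–117 then 1–7 → 15 + 7 = 22 bp
Sorted largest to smallest: 45, 26, 22, 14, 10 bp.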